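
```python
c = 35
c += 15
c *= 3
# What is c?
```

Trace:
`c = 35` → c = 35
`c += 15` → c = 50
`c *= 3` → c = 150
So c = 150

Answer: 150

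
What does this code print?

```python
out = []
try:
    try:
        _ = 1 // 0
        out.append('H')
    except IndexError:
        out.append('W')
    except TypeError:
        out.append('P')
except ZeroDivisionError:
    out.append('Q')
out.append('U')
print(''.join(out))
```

Execution trace: 'Q' (outer except ZeroDivisionError) → 'U' (after the try/except). Output: QU

Answer: QU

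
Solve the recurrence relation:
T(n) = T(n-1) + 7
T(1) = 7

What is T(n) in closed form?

Unrolling: T(n) = T(1) + 7·(n-1) = 7 + 7(n-1) = 7n.

Answer: T(n) = 7n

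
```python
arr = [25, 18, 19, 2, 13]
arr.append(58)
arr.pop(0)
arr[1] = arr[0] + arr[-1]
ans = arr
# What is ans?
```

Trace:
`arr = [25, 18, 19, 2, 13]` → arr = [25, 18, 19, 2, 13]
`arr.append(58)` → arr = [25, 18, 19, 2, 13, 58]
`arr.pop(0)` → arr = [18, 19, 2, 13, 58]
`arr[1] = arr[0] + arr[-1]` → arr = [18, 76, 2, 13, 58]
`ans = arr` → ans = [18, 76, 2, 13, 58]
So ans = [18, 76, 2, 13, 58]

Answer: [18, 76, 2, 13, 58]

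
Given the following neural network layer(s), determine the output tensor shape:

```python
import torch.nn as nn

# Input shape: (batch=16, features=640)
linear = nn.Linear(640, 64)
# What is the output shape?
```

Input: (16, 640) -> Output: (16, 64)

Answer: (16, 64)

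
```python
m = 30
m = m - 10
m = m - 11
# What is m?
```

Trace:
`m = 30` → m = 30
`m = m - 10` → m = 20
`m = m - 11` → m = 9
So m = 9

Answer: 9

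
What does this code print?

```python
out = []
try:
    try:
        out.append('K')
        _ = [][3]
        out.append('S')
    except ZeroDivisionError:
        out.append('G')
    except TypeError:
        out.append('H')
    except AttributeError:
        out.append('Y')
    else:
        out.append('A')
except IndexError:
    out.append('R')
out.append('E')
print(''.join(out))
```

Execution trace: 'K' (inner try body) → 'R' (outer except IndexError) → 'E' (after the try/except). Output: KRE

Answer: KRE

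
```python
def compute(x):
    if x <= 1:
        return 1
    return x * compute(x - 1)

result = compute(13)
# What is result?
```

compute(13) = 13 * 12 * 11 * 10 * 9 * 8 * 7 * 6 * 5 * 4 * 3 * 2 * 1 = 6227020800

Answer: 6227020800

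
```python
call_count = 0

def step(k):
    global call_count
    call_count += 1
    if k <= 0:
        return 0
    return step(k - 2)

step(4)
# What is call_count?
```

Linear recursion stepping by 2: 3 calls from k=4 down to ≤0.

Answer: 3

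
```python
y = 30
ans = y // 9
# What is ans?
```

Trace:
`y = 30` → y = 30
`ans = y // 9` → ans = 3
So ans = 3

Answer: 3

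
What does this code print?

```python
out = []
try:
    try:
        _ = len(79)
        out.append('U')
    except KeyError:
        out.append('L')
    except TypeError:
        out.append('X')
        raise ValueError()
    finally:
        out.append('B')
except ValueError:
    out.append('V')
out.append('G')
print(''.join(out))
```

Execution trace: 'X' (inner except TypeError) → 'B' (inner finally) → 'V' (outer except ValueError) → 'G' (after the try/except). Output: XBVG

Answer: XBVG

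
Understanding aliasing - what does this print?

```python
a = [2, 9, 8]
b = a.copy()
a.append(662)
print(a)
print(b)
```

Key concept: list.copy() creates independent copy.
Step by step:
`a = [2, 9, 8]` → a = [2, 9, 8]
`b = a.copy()` → b = [2, 9, 8]
`a.append(662)` → a = [2, 9, 8, 662]
`print(a)` → prints [2, 9, 8, 662]
`print(b)` → prints [2, 9, 8]

Answer:
[2, 9, 8, 662]
[2, 9, 8]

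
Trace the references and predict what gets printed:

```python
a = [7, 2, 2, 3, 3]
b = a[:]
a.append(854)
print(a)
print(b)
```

Key concept: slice [:] creates copy.
Step by step:
`a = [7, 2, 2, 3, 3]` → a = [7, 2, 2, 3, 3]
`b = a[:]` → b = [7, 2, 2, 3, 3]
`a.append(854)` → a = [7, 2, 2, 3, 3, 854]
`print(a)` → prints [7, 2, 2, 3, 3, 854]
`print(b)` → prints [7, 2, 2, 3, 3]

Answer:
[7, 2, 2, 3, 3, 854]
[7, 2, 2, 3, 3]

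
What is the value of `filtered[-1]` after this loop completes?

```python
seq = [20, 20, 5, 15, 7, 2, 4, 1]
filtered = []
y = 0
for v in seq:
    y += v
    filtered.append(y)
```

Cumulative sum ends at 74
`filtered` takes the values: [] → [20] → [20, 40] → [20, 40, 45] → [20, 40, 45, 60] → [20, 40, 45, 60, 67] → [20, 40, 45, 60, 67, 69] → [20, 40, 45, 60, 67, 69, 73] → [20, 40, 45, 60, 67, 69, 73, 74]
So `filtered[-1]` = 74

Answer: 74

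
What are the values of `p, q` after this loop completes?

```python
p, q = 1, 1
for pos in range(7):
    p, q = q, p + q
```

Fibonacci: after 7 iterations
`p, q` takes the values: (1, 1) → (1, 2) → (2, 3) → (3, 5) → (5, 8) → (8, 13) → (13, 21) → (21, 34)

Answer: 21, 34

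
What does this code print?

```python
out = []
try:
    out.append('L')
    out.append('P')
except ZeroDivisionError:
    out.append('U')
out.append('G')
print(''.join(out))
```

Execution trace: 'L' (try body) → 'P' (try body, no exception) → 'G' (after the try/except). Output: LPG

Answer: LPG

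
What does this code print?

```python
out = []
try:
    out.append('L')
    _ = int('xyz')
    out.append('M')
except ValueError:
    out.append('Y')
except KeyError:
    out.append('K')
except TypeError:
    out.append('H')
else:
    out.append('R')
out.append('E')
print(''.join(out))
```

Execution trace: 'L' (try body) → 'Y' (except ValueError) → 'E' (after the try/except). Output: LYE

Answer: LYE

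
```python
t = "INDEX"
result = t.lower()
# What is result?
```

Trace:
`t = "INDEX"` → t = 'INDEX'
`result = t.lower()` → result = 'index'
So result = 'index'

Answer: 'index'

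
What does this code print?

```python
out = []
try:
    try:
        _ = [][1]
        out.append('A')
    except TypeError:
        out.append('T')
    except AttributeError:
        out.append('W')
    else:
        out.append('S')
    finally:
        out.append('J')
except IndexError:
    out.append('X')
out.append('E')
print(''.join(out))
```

Execution trace: 'J' (finally) → 'X' (outer except IndexError) → 'E' (after the try/except). Output: JXE

Answer: JXE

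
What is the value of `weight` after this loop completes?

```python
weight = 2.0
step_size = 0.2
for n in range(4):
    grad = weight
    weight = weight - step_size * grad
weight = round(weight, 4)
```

Gradient descent: w = 2.0 * (1 - 0.2)^4
`weight` takes the values: 2.0 → 1.6 → 1.28 → 1.024 → 0.8192

Answer: 0.8192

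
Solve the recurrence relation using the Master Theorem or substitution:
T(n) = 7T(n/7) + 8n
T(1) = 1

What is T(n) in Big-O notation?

By Master Theorem: a=7, b=7, f(n)=8n. Since log_7(7) = 1 and f(n) = Θ(n^1), Case 2 applies. T(n) = O(n log n).

Answer: O(n log n)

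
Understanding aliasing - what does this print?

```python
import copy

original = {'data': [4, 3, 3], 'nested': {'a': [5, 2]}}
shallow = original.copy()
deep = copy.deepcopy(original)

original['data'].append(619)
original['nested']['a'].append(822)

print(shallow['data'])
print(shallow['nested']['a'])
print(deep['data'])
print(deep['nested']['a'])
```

Key concept: comparing shallow vs deep copy.
Step by step:
`original = {'data': [4, 3, 3], 'nested': {'a': [5, 2]}}` → original = {'data': [4, 3, 3], 'nested': {'a': [5, 2]}}
`shallow = original.copy()` → shallow = {'data': [4, 3, 3], 'nested': {'a': [5, 2]}}
`deep = copy.deepcopy(original)` → deep = {'data': [4, 3, 3], 'nested': {'a': [5, 2]}}
`original['data'].append(619)` → original = {'data': [4, 3, 3, 619], 'nested': {'a': [5, 2]}}; shallow = {'data': [4, 3, 3, 619], 'nested': {'a': [5, 2]}}
`original['nested']['a'].append(822)` → original = {'data': [4, 3, 3, 619], 'nested': {'a': [5, 2, 822]}}; shallow = {'data': [4, 3, 3, 619], 'nested': {'a': [5, 2, 822]}}
`print(shallow['data'])` → prints [4, 3, 3, 619]
`print(shallow['nested']['a'])` → prints [5, 2, 822]
`print(deep['data'])` → prints [4, 3, 3]
`print(deep['nested']['a'])` → prints [5, 2]

Answer:
[4, 3, 3, 619]
[5, 2, 822]
[4, 3, 3]
[5, 2]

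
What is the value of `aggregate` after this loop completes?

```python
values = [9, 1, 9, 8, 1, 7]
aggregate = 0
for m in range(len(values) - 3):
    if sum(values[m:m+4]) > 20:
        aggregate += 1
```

Count windows with sum > 20
`aggregate` takes the values: 0 → 1 → 2

Answer: 2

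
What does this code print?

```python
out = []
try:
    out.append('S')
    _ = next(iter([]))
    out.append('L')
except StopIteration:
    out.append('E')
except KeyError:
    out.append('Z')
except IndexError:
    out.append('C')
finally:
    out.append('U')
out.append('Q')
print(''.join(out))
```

Execution trace: 'S' (try body) → 'E' (except StopIteration) → 'U' (finally) → 'Q' (after the try/except). Output: SEUQ

Answer: SEUQ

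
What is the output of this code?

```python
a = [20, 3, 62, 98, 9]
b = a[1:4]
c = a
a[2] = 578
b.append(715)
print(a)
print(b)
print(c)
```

Key concept: slice vs alias.
Step by step:
`a = [20, 3, 62, 98, 9]` → a = [20, 3, 62, 98, 9]
`b = a[1:4]` → b = [3, 62, 98]
`c = a` → c = [20, 3, 62, 98, 9] (same object as a)
`a[2] = 578` → a = [20, 3, 578, 98, 9] (same object as c); c = [20, 3, 578, 98, 9] (same object as a)
`b.append(715)` → b = [3, 62, 98, 715]
`print(a)` → prints [20, 3, 578, 98, 9]
`print(b)` → prints [3, 62, 98, 715]
`print(c)` → prints [20, 3, 578, 98, 9]

Answer:
[20, 3, 578, 98, 9]
[3, 62, 98, 715]
[20, 3, 578, 98, 9]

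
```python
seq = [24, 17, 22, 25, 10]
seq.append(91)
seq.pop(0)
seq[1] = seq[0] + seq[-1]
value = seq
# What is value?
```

Trace:
`seq = [24, 17, 22, 25, 10]` → seq = [24, 17, 22, 25, 10]
`seq.append(91)` → seq = [24, 17, 22, 25, 10, 91]
`seq.pop(0)` → seq = [17, 22, 25, 10, 91]
`seq[1] = seq[0] + seq[-1]` → seq = [17, 108, 25, 10, 91]
`value = seq` → value = [17, 108, 25, 10, 91]
So value = [17, 108, 25, 10, 91]

Answer: [17, 108, 25, 10, 91]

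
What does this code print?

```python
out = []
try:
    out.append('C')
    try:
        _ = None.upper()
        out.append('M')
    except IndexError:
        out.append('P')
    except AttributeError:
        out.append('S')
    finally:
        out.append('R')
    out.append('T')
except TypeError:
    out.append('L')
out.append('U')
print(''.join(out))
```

Execution trace: 'C' (try body) → 'S' (inner except AttributeError) → 'R' (inner finally) → 'T' (try body, no exception) → 'U' (after the try/except). Output: CSRTU

Answer: CSRTU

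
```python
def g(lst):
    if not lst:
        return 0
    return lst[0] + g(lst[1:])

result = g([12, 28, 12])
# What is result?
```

12 + 28 + 12 + 0 = 52

Answer: 52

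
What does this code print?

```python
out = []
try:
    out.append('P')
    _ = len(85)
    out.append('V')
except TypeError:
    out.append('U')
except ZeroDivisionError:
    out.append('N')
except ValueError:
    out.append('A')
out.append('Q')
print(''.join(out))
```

Execution trace: 'P' (try body) → 'U' (except TypeError) → 'Q' (after the try/except). Output: PUQ

Answer: PUQ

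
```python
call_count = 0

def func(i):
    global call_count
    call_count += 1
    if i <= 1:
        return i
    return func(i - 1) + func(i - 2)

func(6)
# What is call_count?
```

Calls(i) = 1 + Calls(i-1) + Calls(i-2); Calls(0)=Calls(1)=1. For i=6 this gives 25.

Answer: 25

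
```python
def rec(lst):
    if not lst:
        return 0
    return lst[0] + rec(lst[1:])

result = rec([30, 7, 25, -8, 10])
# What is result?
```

30 + 7 + 25 + (-8) + 10 + 0 = 64

Answer: 64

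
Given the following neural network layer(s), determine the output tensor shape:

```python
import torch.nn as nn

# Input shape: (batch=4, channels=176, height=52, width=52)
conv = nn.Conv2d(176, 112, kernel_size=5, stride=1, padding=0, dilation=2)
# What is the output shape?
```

Input: (4, 176, 52, 52) -> Output: (4, 112, 44, 44)

Answer: (4, 112, 44, 44)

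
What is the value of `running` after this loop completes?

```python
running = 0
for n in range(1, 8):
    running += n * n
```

Sum of squares 1² to 7² = 140
`running` takes the values: 0 → 1 → 5 → 14 → 30 → 55 → 91 → 140

Answer: 140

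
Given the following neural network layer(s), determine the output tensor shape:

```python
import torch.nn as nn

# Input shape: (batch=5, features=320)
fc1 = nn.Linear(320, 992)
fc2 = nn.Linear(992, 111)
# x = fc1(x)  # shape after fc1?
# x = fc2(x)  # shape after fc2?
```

Input: (5, 320) -> after fc1: (5, 992) -> Output: (5, 111)

Answer: (5, 111)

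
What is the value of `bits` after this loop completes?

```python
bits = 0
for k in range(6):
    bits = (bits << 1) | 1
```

Build 6 consecutive 1-bits: 0b111111
`bits` takes the values: 0 → 1 → 3 → 7 → 15 → 31 → 63

Answer: 63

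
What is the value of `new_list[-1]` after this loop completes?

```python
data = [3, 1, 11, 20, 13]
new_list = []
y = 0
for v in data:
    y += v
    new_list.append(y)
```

Cumulative sum ends at 48
`new_list` takes the values: [] → [3] → [3, 4] → [3, 4, 15] → [3, 4, 15, 35] → [3, 4, 15, 35, 48]
So `new_list[-1]` = 48

Answer: 48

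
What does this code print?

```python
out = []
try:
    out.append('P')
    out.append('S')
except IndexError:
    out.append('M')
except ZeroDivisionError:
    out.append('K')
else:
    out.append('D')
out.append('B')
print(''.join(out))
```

Execution trace: 'P' (try body) → 'S' (try body, no exception) → 'D' (else) → 'B' (after the try/except). Output: PSDB

Answer: PSDB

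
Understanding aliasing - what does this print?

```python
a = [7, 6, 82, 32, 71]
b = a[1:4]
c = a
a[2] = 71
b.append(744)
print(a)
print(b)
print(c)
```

Key concept: slice vs alias.
Step by step:
`a = [7, 6, 82, 32, 71]` → a = [7, 6, 82, 32, 71]
`b = a[1:4]` → b = [6, 82, 32]
`c = a` → c = [7, 6, 82, 32, 71] (same object as a)
`a[2] = 71` → a = [7, 6, 71, 32, 71] (same object as c); c = [7, 6, 71, 32, 71] (same object as a)
`b.append(744)` → b = [6, 82, 32, 744]
`print(a)` → prints [7, 6, 71, 32, 71]
`print(b)` → prints [6, 82, 32, 744]
`print(c)` → prints [7, 6, 71, 32, 71]

Answer:
[7, 6, 71, 32, 71]
[6, 82, 32, 744]
[7, 6, 71, 32, 71]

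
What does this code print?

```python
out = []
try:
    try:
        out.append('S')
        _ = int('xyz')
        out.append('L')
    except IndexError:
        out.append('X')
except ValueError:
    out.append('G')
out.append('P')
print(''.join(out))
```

Execution trace: 'S' (try body) → 'G' (outer except ValueError) → 'P' (after the try/except). Output: SGP

Answer: SGP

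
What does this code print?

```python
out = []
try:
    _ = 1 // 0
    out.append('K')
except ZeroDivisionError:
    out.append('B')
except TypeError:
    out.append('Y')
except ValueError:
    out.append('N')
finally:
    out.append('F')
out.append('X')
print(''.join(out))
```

Execution trace: 'B' (except ZeroDivisionError) → 'F' (finally) → 'X' (after the try/except). Output: BFX

Answer: BFX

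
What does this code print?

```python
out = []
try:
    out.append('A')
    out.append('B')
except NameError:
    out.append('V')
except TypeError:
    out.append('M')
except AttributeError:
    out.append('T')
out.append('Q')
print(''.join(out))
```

Execution trace: 'A' (try body) → 'B' (try body, no exception) → 'Q' (after the try/except). Output: ABQ

Answer: ABQ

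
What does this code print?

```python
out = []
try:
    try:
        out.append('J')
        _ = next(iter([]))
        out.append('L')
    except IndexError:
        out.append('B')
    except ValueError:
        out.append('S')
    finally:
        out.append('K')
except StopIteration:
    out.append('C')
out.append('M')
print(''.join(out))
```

Execution trace: 'J' (inner try body) → 'K' (inner finally) → 'C' (outer except StopIteration) → 'M' (after the try/except). Output: JKCM

Answer: JKCM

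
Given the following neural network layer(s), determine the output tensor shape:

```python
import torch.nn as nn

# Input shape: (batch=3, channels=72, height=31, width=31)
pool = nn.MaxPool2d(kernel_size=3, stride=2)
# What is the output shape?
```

Input: (3, 72, 31, 31) -> Output: (3, 72, 15, 15)

Answer: (3, 72, 15, 15)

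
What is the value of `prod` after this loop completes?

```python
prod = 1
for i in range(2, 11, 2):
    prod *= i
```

Product of even numbers 2 to 10
`prod` takes the values: 1 → 2 → 8 → 48 → 384 → 3840

Answer: 3840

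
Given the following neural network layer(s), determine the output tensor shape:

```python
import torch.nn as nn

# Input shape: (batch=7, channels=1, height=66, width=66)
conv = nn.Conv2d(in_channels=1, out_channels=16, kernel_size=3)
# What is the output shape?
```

Input: (7, 1, 66, 66) -> Output: (7, 16, 64, 64)

Answer: (7, 16, 64, 64)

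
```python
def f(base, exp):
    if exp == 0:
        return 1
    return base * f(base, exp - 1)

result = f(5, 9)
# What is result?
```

f(5, 9) = 5 * 5 * 5 * 5 * 5 * 5 * 5 * 5 * 5 = 1953125

Answer: 1953125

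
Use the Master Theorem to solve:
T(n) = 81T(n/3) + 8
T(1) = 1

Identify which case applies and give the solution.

a=81, b=3, f(n)=8. log_3(81) = 4. Since c=0 < 4, Case 1 applies: T(n) = Θ(n^log_b(a)) = O(n^4).

Answer: O(n^4) - Case 1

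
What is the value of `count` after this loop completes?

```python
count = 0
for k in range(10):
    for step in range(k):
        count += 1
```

Triangle number: 0+1+2+...+9
`count` takes the values: 0 → 1 → 2 → 3 → 4 → 5 → 6 → 7 → 8 → 9 → 10 → 11 → 12 → 13 → 14 → 15 → 16 → 17 → 18 → 19 → 20 → 21 → 22 → 23 → 24 → 25 → 26 → 27 → 28 → 29 → … → 41 → 42 → 43 → 44 → 45

Answer: 45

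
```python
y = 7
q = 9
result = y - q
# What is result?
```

Trace:
`y = 7` → y = 7
`q = 9` → q = 9
`result = y - q` → result = -2
So result = -2

Answer: -2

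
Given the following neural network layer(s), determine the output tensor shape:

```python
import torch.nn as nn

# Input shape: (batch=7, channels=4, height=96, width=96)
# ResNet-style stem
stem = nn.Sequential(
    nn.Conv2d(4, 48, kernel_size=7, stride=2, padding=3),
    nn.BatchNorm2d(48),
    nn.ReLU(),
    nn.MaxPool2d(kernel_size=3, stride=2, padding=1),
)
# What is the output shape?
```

Input: (7, 4, 96, 96) -> after Conv2d 7x7 stride=2: (7, 48, 48, 48) -> Output: (7, 48, 24, 24)

Answer: (7, 48, 24, 24)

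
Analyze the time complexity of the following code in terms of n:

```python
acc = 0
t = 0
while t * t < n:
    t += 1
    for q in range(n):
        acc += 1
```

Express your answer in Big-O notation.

Each loop level contributes: √n × n. Multiplying the contributions gives O(n√n).

Answer: O(n√n)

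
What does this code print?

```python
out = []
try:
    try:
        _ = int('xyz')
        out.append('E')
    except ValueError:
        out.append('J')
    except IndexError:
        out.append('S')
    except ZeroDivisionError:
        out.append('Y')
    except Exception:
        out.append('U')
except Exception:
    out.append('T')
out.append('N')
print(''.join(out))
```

Execution trace: 'J' (inner except ValueError) → 'N' (after the try/except). Output: JN

Answer: JN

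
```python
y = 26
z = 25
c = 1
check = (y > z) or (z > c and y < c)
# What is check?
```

Trace:
`y = 26` → y = 26
`z = 25` → z = 25
`c = 1` → c = 1
`check = (y > z) or (z > c and y < c)` → check = True
So check = True

Answer: True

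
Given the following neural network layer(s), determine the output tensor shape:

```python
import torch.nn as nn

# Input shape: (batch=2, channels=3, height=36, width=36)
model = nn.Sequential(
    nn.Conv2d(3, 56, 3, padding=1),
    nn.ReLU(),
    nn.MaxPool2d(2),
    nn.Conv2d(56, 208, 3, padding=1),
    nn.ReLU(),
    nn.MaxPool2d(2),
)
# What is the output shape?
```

Input: (2, 3, 36, 36) -> after first Conv2d: (2, 56, 36, 36) -> after first MaxPool2d: (2, 56, 18, 18) -> after second Conv2d: (2, 208, 18, 18) -> Output: (2, 208, 9, 9)

Answer: (2, 208, 9, 9)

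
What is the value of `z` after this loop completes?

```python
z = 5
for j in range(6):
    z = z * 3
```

Multiply by 3, 6 times: 5 * 3^6 = 3645
`z` takes the values: 5 → 15 → 45 → 135 → 405 → 1215 → 3645

Answer: 3645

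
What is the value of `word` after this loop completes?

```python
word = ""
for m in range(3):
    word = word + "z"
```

Repeat 'z' 3 times
`word` takes the values: "" → "z" → "zz" → "zzz"

Answer: "zzz"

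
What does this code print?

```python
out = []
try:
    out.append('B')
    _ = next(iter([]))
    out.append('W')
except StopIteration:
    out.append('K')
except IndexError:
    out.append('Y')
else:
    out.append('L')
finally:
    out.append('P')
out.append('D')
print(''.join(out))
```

Execution trace: 'B' (try body) → 'K' (except StopIteration) → 'P' (finally) → 'D' (after the try/except). Output: BKPD

Answer: BKPD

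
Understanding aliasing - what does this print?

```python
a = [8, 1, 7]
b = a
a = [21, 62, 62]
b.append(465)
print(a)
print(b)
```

Key concept: rebinding vs mutation: a is rebound to a new list, b still points at the original.
Step by step:
`a = [8, 1, 7]` → a = [8, 1, 7]
`b = a` → b = [8, 1, 7] (same object as a)
`a = [21, 62, 62]` → a = [21, 62, 62]
`b.append(465)` → b = [8, 1, 7, 465]
`print(a)` → prints [21, 62, 62]
`print(b)` → prints [8, 1, 7, 465]

Answer:
[21, 62, 62]
[8, 1, 7, 465]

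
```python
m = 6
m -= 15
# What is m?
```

Trace:
`m = 6` → m = 6
`m -= 15` → m = -9
So m = -9

Answer: -9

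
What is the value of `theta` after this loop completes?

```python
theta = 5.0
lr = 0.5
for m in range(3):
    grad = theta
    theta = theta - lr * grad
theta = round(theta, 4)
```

Gradient descent: w = 5.0 * (1 - 0.5)^3
`theta` takes the values: 5.0 → 2.5 → 1.25 → 0.625

Answer: 0.625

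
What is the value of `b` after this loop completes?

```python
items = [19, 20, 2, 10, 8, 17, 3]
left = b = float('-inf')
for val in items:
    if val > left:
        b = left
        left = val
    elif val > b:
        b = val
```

Second largest (with repeats) in [19, 20, 2, 10, 8, 17, 3]
`b` takes the values: -inf → 19

Answer: 19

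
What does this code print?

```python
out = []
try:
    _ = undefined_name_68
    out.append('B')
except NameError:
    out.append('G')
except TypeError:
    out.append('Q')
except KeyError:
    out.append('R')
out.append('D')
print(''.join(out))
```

Execution trace: 'G' (except NameError) → 'D' (after the try/except). Output: GD

Answer: GD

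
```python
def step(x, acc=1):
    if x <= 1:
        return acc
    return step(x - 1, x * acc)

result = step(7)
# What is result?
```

Accumulator trace (n, acc): (7, 1) -> (6, 7) -> (5, 42) -> (4, 210) -> (3, 840) -> (2, 2520) -> (1, 5040) -> return 5040

Answer: 5040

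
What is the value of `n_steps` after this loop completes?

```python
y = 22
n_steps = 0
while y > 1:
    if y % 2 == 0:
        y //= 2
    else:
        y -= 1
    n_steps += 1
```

Steps to reduce 22 to 1
`n_steps` takes the values: 0 → 1 → 2 → 3 → 4 → 5 → 6

Answer: 6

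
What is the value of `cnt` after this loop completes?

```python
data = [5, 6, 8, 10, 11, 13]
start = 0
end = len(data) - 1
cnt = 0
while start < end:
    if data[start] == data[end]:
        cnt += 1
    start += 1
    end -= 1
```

Count matching pairs from ends
`cnt` takes the values: 0

Answer: 0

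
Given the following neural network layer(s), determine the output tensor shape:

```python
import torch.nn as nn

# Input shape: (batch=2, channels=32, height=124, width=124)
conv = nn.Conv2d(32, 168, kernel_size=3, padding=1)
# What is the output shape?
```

Input: (2, 32, 124, 124) -> Output: (2, 168, 124, 124)

Answer: (2, 168, 124, 124)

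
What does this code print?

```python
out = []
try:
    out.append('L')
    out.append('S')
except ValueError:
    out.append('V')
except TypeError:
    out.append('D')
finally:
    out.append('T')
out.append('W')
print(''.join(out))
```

Execution trace: 'L' (try body) → 'S' (try body, no exception) → 'T' (finally) → 'W' (after the try/except). Output: LSTW

Answer: LSTW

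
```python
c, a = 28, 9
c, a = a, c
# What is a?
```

Trace:
`c, a = 28, 9` → c = 28; a = 9
`c, a = a, c` → c = 9; a = 28
So a = 28

Answer: 28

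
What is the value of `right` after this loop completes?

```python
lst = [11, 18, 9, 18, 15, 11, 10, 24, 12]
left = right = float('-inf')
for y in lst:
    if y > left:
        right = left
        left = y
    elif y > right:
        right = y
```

Second largest (with repeats) in [11, 18, 9, 18, 15, 11, 10, 24, 12]
`right` takes the values: -inf → 11 → 18

Answer: 18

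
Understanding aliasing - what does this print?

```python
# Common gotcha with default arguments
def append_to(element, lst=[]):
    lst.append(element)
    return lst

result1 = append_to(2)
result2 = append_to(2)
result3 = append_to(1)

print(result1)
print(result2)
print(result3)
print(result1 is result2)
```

Key concept: mutable default argument gotcha.
Step by step:
`result1 = append_to(2)` → result1 = [2]
`result2 = append_to(2)` → result1 = [2, 2] (same object as result2); result2 = [2, 2] (same object as result1)
`result3 = append_to(1)` → result1 = [2, 2, 1] (same object as result2, result3); result2 = [2, 2, 1] (same object as result1, result3); result3 = [2, 2, 1] (same object as result1, result2)
`print(result1)` → prints [2, 2, 1]
`print(result2)` → prints [2, 2, 1]
`print(result3)` → prints [2, 2, 1]
`print(result1 is result2)` → prints True

Answer:
[2, 2, 1]
[2, 2, 1]
[2, 2, 1]
True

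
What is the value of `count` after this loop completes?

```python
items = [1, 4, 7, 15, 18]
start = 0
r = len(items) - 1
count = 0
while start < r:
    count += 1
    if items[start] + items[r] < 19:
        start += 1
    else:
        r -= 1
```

Steps to find pair summing to 19
`count` takes the values: 0 → 1 → 2 → 3 → 4

Answer: 4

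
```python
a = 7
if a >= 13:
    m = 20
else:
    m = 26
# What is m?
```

Trace:
`a = 7` → a = 7
`if a >= 13: ...` → a >= 13 is False, take else branch → m = 26
So m = 26

Answer: 26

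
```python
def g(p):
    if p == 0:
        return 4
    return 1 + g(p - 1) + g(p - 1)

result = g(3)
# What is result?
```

g(p) = 1 + 2·g(p-1), g(0)=4. Closed form: (4+1)·2^3 - 1 = 39.

Answer: 39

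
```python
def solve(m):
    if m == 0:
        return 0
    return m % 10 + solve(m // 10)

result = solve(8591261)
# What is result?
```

Sum of digits of 8591261: 1 + 6 + 2 + 1 + 9 + 5 + 8 = 32

Answer: 32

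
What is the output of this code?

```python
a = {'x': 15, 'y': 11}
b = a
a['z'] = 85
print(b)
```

Key concept: dict aliasing.
Step by step:
`a = {'x': 15, 'y': 11}` → a = {'x': 15, 'y': 11}
`b = a` → b = {'x': 15, 'y': 11} (same object as a)
`a['z'] = 85` → a = {'x': 15, 'y': 11, 'z': 85} (same object as b); b = {'x': 15, 'y': 11, 'z': 85} (same object as a)
`print(b)` → prints {'x': 15, 'y': 11, 'z': 85}

Answer: {'x': 15, 'y': 11, 'z': 85}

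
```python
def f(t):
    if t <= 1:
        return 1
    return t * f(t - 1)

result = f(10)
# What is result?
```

f(10) = 10 * 9 * 8 * 7 * 6 * 5 * 4 * 3 * 2 * 1 = 3628800

Answer: 3628800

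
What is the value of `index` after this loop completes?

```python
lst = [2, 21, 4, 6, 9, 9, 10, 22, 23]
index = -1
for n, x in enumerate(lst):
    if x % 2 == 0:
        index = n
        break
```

First even number index in [2, 21, 4, 6, 9, 9, 10, 22, 23]
`index` takes the values: -1 → 0

Answer: 0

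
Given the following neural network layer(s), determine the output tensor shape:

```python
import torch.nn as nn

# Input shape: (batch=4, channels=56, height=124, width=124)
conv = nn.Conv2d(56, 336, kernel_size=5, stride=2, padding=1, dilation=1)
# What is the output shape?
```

Input: (4, 56, 124, 124) -> Output: (4, 336, 61, 61)

Answer: (4, 336, 61, 61)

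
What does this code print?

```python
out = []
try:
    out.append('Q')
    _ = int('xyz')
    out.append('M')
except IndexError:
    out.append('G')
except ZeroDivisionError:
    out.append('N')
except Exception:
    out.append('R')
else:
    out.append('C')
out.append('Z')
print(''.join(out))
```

Execution trace: 'Q' (try body) → 'R' (except Exception) → 'Z' (after the try/except). Output: QRZ

Answer: QRZ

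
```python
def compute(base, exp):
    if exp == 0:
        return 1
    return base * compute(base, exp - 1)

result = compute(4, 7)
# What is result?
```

compute(4, 7) = 4 * 4 * 4 * 4 * 4 * 4 * 4 = 16384

Answer: 16384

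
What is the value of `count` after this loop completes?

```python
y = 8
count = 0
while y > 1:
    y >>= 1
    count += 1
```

Count right shifts until 1
`count` takes the values: 0 → 1 → 2 → 3

Answer: 3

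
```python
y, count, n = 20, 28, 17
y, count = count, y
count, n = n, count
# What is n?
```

Trace:
`y, count, n = 20, 28, 17` → y = 20; count = 28; n = 17
`y, count = count, y` → y = 28; count = 20
`count, n = n, count` → count = 17; n = 20
So n = 20

Answer: 20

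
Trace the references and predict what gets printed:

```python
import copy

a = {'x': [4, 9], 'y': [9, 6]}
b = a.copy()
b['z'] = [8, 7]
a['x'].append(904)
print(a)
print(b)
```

Key concept: shallow copy of dict with mutable values.
Step by step:
`a = {'x': [4, 9], 'y': [9, 6]}` → a = {'x': [4, 9], 'y': [9, 6]}
`b = a.copy()` → b = {'x': [4, 9], 'y': [9, 6]}
`b['z'] = [8, 7]` → b = {'x': [4, 9], 'y': [9, 6], 'z': [8, 7]}
`a['x'].append(904)` → a = {'x': [4, 9, 904], 'y': [9, 6]}; b = {'x': [4, 9, 904], 'y': [9, 6], 'z': [8, 7]}
`print(a)` → prints {'x': [4, 9, 904], 'y': [9, 6]}
`print(b)` → prints {'x': [4, 9, 904], 'y': [9, 6], 'z': [8, 7]}

Answer:
{'x': [4, 9, 904], 'y': [9, 6]}
{'x': [4, 9, 904], 'y': [9, 6], 'z': [8, 7]}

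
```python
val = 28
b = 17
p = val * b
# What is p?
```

Trace:
`val = 28` → val = 28
`b = 17` → b = 17
`p = val * b` → p = 476
So p = 476

Answer: 476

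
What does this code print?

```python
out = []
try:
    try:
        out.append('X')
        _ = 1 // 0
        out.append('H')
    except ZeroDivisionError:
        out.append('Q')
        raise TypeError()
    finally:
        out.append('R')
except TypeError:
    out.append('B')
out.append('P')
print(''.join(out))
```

Execution trace: 'X' (inner try body) → 'Q' (inner except ZeroDivisionError) → 'R' (inner finally) → 'B' (outer except TypeError) → 'P' (after the try/except). Output: XQRBP

Answer: XQRBP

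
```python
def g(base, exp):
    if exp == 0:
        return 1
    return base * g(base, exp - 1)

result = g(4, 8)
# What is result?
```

g(4, 8) = 4 * 4 * 4 * 4 * 4 * 4 * 4 * 4 = 65536

Answer: 65536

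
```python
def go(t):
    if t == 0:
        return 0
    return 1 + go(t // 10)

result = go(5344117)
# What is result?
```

Count of digits of 5344117: 7

Answer: 7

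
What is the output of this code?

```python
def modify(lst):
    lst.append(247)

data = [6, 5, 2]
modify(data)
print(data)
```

Key concept: function modifies passed list.
Step by step:
`data = [6, 5, 2]` → data = [6, 5, 2]
`modify(data)` → data = [6, 5, 2, 247]
`print(data)` → prints [6, 5, 2, 247]

Answer: [6, 5, 2, 247]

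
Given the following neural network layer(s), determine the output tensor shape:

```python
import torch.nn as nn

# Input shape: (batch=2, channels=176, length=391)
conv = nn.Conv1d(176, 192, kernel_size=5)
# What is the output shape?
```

Input: (2, 176, 391) -> Output: (2, 192, 387)

Answer: (2, 192, 387)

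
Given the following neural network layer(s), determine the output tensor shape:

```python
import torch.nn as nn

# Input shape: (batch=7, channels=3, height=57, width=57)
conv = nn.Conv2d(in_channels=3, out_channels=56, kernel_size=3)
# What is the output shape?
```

Input: (7, 3, 57, 57) -> Output: (7, 56, 55, 55)

Answer: (7, 56, 55, 55)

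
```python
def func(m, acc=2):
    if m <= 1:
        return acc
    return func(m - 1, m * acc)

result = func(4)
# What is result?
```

Accumulator trace (n, acc): (4, 2) -> (3, 8) -> (2, 24) -> (1, 48) -> return 48

Answer: 48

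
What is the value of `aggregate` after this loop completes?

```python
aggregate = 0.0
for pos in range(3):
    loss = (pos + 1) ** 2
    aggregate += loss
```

Sum of squared losses 1² + 2² + ... + 3²
`aggregate` takes the values: 0.0 → 1.0 → 5.0 → 14.0

Answer: 14.0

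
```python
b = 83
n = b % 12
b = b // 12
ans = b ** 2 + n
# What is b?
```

Trace:
`b = 83` → b = 83
`n = b % 12` → n = 11
`b = b // 12` → b = 6
`ans = b ** 2 + n` → ans = 47
So b = 6

Answer: 6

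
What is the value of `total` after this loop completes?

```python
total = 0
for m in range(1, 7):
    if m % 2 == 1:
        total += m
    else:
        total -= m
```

Add odd, subtract even
`total` takes the values: 0 → 1 → -1 → 2 → -2 → 3 → -3

Answer: -3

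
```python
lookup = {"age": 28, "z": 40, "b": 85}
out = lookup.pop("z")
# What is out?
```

Trace:
`lookup = {"age": 28, "z": 40, "b": 85}` → lookup = {'age': 28, 'z': 40, 'b': 85}
`out = lookup.pop("z")` → lookup = {'age': 28, 'b': 85}; out = 40
So out = 40

Answer: 40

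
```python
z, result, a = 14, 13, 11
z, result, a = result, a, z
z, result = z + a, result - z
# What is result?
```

Trace:
`z, result, a = 14, 13, 11` → z = 14; result = 13; a = 11
`z, result, a = result, a, z` → z = 13; result = 11; a = 14
`z, result = z + a, result - z` → z = 27; result = -2
So result = -2

Answer: -2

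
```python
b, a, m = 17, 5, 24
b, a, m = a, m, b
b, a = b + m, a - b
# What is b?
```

Trace:
`b, a, m = 17, 5, 24` → b = 17; a = 5; m = 24
`b, a, m = a, m, b` → b = 5; a = 24; m = 17
`b, a = b + m, a - b` → b = 22; a = 19
So b = 22

Answer: 22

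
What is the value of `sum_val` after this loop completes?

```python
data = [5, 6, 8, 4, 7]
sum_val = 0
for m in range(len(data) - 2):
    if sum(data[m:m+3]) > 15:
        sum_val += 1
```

Count windows with sum > 15
`sum_val` takes the values: 0 → 1 → 2 → 3

Answer: 3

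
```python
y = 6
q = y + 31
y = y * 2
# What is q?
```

Trace:
`y = 6` → y = 6
`q = y + 31` → q = 37
`y = y * 2` → y = 12
So q = 37

Answer: 37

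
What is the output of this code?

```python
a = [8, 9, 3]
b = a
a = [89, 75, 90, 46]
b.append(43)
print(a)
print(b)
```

Key concept: rebinding vs mutation: a is rebound to a new list, b still points at the original.
Step by step:
`a = [8, 9, 3]` → a = [8, 9, 3]
`b = a` → b = [8, 9, 3] (same object as a)
`a = [89, 75, 90, 46]` → a = [89, 75, 90, 46]
`b.append(43)` → b = [8, 9, 3, 43]
`print(a)` → prints [89, 75, 90, 46]
`print(b)` → prints [8, 9, 3, 43]

Answer:
[89, 75, 90, 46]
[8, 9, 3, 43]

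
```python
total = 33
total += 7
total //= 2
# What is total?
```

Trace:
`total = 33` → total = 33
`total += 7` → total = 40
`total //= 2` → total = 20
So total = 20

Answer: 20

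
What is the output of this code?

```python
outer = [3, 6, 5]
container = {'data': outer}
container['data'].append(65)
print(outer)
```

Key concept: dict holds reference to list.
Step by step:
`outer = [3, 6, 5]` → outer = [3, 6, 5]
`container = {'data': outer}` → container = {'data': [3, 6, 5]}
`container['data'].append(65)` → outer = [3, 6, 5, 65]; container = {'data': [3, 6, 5, 65]}
`print(outer)` → prints [3, 6, 5, 65]

Answer: [3, 6, 5, 65]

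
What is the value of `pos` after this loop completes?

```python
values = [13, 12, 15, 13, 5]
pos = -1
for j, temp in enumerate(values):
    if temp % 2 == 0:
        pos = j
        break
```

First even number index in [13, 12, 15, 13, 5]
`pos` takes the values: -1 → 1

Answer: 1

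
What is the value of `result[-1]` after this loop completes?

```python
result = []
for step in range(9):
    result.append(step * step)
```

Last element of squares 0 to 8
`result` takes the values: [] → [0] → [0, 1] → [0, 1, 4] → [0, 1, 4, 9] → [0, 1, 4, 9, 16] → [0, 1, 4, 9, 16, 25] → [0, 1, 4, 9, 16, 25, 36] → [0, 1, 4, 9, 16, 25, 36, 49] → [0, 1, 4, 9, 16, 25, 36, 49, 64]
So `result[-1]` = 64

Answer: 64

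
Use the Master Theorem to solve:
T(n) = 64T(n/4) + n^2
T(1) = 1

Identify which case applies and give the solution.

a=64, b=4, f(n)=n^2. log_4(64) = 3. Since c=2 < 3, Case 1 applies: T(n) = Θ(n^log_b(a)) = O(n^3).

Answer: O(n^3) - Case 1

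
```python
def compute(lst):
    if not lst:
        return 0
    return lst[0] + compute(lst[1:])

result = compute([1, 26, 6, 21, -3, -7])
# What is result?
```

1 + 26 + 6 + 21 + (-3) + (-7) + 0 = 44

Answer: 44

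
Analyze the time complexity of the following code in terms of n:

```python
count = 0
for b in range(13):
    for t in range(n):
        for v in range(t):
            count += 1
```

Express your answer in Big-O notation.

Each loop level contributes: 1 × n × n. Multiplying the contributions gives O(n^2).

Answer: O(n^2)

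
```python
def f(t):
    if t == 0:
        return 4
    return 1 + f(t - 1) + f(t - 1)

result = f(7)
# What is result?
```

f(t) = 1 + 2·f(t-1), f(0)=4. Closed form: (4+1)·2^7 - 1 = 639.

Answer: 639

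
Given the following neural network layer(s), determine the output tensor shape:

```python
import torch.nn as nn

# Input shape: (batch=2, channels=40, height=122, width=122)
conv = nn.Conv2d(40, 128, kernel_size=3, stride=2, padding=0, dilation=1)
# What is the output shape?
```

Input: (2, 40, 122, 122) -> Output: (2, 128, 60, 60)

Answer: (2, 128, 60, 60)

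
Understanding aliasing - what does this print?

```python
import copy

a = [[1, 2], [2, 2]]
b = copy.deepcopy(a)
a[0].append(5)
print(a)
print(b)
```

Key concept: deep copy is fully independent.
Step by step:
`a = [[1, 2], [2, 2]]` → a = [[1, 2], [2, 2]]
`b = copy.deepcopy(a)` → b = [[1, 2], [2, 2]]
`a[0].append(5)` → a = [[1, 2, 5], [2, 2]]
`print(a)` → prints [[1, 2, 5], [2, 2]]
`print(b)` → prints [[1, 2], [2, 2]]

Answer:
[[1, 2, 5], [2, 2]]
[[1, 2], [2, 2]]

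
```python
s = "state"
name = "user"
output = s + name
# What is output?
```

Trace:
`s = "state"` → s = 'state'
`name = "user"` → name = 'user'
`output = s + name` → output = 'stateuser'
So output = 'stateuser'

Answer: 'stateuser'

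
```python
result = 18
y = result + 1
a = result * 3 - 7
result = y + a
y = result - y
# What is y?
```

Trace:
`result = 18` → result = 18
`y = result + 1` → y = 19
`a = result * 3 - 7` → a = 47
`result = y + a` → result = 66
`y = result - y` → y = 47
So y = 47

Answer: 47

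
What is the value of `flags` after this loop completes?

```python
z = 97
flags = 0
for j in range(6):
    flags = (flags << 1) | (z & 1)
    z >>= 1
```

Reverse lowest 6 bits of 97
`flags` takes the values: 0 → 1 → 2 → 4 → 8 → 16 → 33

Answer: 33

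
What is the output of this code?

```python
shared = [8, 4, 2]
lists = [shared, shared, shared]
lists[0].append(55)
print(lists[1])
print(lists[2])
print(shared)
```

Key concept: list of same reference.
Step by step:
`shared = [8, 4, 2]` → shared = [8, 4, 2]
`lists = [shared, shared, shared]` → lists = [[8, 4, 2], [8, 4, 2], [8, 4, 2]]
`lists[0].append(55)` → shared = [8, 4, 2, 55]; lists = [[8, 4, 2, 55], [8, 4, 2, 55], [8, 4, 2, 55]]
`print(lists[1])` → prints [8, 4, 2, 55]
`print(lists[2])` → prints [8, 4, 2, 55]
`print(shared)` → prints [8, 4, 2, 55]

Answer:
[8, 4, 2, 55]
[8, 4, 2, 55]
[8, 4, 2, 55]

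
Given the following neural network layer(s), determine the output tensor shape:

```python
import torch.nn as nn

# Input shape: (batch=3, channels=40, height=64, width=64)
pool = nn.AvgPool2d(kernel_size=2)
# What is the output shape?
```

Input: (3, 40, 64, 64) -> Output: (3, 40, 32, 32)

Answer: (3, 40, 32, 32)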